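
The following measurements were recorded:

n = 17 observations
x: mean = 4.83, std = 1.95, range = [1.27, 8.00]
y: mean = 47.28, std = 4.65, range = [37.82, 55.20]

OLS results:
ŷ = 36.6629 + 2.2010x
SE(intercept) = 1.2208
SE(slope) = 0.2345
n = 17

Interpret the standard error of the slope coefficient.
SE(slope) = 0.2345 measures the uncertainty in the estimated slope. The coefficient is estimated precisely (SE/|β̂₁| = 10.7%).

SE(β̂₁) = 0.2345 says: if we drew many samples of n = 17 from the same population and refit each time, the fitted slopes would scatter with a standard deviation of roughly 0.2345 around the true β₁.

Relative precision:
- SE / |β̂₁| = 0.2345 / 2.2010 = 10.7%
- Rule of thumb (under 20%: precise; 20% to under 50%: moderately precise; 50% or more: imprecise) → precise

Rough 95% range (±2 SE): 2.2010 ± 0.4690 → (1.7320, 2.6700).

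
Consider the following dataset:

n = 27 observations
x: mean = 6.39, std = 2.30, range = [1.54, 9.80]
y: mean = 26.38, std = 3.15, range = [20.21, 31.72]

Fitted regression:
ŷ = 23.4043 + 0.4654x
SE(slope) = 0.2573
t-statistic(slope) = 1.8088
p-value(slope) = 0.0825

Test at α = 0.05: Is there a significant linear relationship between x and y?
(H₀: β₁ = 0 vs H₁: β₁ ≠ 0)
Since p-value = 0.0825 ≥ α = 0.05, fail to reject H₀ — the slope is not significantly different from 0.

Hypothesis test for the slope coefficient:

H₀: β₁ = 0 (no linear relationship)
H₁: β₁ ≠ 0 (linear relationship exists)

Test statistic: t = β̂₁ / SE(β̂₁) = 0.4654 / 0.2573 = 1.8088

p = 0.0825: how often a slope estimate this far from 0 (in SE units) would arise by chance if β₁ were truly 0.

Decision rule: reject H₀ if p-value < α.
p-value = 0.0825 ≥ α = 0.05 → fail to reject H₀.

At α = 0.05 the data do not provide convincing evidence of a nonzero slope.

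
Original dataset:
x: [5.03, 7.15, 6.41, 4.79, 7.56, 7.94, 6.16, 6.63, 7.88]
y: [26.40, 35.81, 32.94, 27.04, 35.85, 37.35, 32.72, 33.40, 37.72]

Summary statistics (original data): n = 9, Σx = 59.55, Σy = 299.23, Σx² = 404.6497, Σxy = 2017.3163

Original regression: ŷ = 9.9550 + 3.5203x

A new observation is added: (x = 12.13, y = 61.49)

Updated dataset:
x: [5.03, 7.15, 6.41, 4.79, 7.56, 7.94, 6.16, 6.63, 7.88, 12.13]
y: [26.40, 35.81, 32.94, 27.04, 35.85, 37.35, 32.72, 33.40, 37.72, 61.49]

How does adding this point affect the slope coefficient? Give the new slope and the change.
New slope β₁ = 4.6743 versus 3.5203 before: a change of +1.1540 (+32.8%).

x = 12.13 lies well outside the original x-range [4.79, 7.94] (x̄ ≈ 6.62), so this observation has high leverage and can move the slope substantially.

Step 1: Update the sums with the new point (n goes from 9 to 10)
Σx  = 59.55 + 12.13 = 71.68
Σy  = 299.23 + 61.49 = 360.72
Σx² = 404.6497 + 12.13² = 404.6497 + 147.1369 = 551.7866
Σxy = 2017.3163 + 12.13×61.49 = 2017.3163 + 745.8737 = 2763.1900

Step 2: Recompute the slope with b₁ = (nΣxy − ΣxΣy) / (nΣx² − (Σx)²)
Numerator   = 10×2763.1900 − 71.68×360.72 = 27631.9000 − 25856.4096 = 1775.4904
Denominator = 10×551.7866 − 71.68² = 5517.8660 − 5138.0224 = 379.8436
b₁(new) = 1775.4904 / 379.8436 = 4.6743

(Same formula on the original sums: (9×2017.3163 − 59.55×299.23) / (9×404.6497 − 59.55²) = 336.7002 / 95.6448 = 3.5203, matching the given fit.)

Step 3: Change in slope
Δβ₁ = 4.6743 − 3.5203 = +1.1540
Relative change = +1.1540 / 3.5203 × 100% = +32.8%
→ the slope increases when the point is added.

A high-leverage point only changes the slope if it is off the original line; here y = 61.49 is above the original trend, so the slope increases.
In practice: examine leverage (hᵢ) and Cook's distance rather than deleting it automatically.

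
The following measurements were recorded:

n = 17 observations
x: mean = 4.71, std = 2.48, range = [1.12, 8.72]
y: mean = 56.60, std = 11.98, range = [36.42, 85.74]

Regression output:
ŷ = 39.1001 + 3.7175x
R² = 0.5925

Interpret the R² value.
The model explains 59.25% of the variance in y (R² = 0.5925), leaving 40.75% unexplained; the fit is moderate.

The coefficient of determination R² is the fraction of the total variation in y that the fitted line accounts for.

Here R² = 0.5925:
- Explained: 59.25% of the variation in y
- Unexplained (residual): 100% − 59.25% = 40.75%
- Rule of thumb (below 0.3 weak; 0.3 to below 0.7 moderate; 0.7 and above strong) → moderate

Note: R² says nothing about causation, and a high R² does not by itself mean the linear form is appropriate — check the residuals.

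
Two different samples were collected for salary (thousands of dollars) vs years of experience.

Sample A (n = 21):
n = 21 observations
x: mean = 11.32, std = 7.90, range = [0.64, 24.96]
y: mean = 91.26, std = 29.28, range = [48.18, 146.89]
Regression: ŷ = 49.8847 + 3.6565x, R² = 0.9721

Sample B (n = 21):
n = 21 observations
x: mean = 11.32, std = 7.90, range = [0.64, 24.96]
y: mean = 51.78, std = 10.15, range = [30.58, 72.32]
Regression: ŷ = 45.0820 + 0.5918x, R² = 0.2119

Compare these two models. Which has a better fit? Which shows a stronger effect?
Model A has the better fit (R² = 0.9721 vs 0.2119). Model A shows the stronger effect (|β₁| = 3.6565 vs 0.5918).

Model Comparison:

Fit — compare R²:
- Model A: R² = 0.9721 → 97.21% of variance in salary explained
- Model B: R² = 0.2119 → 21.19% of variance in salary explained
- 0.9721 > 0.2119 → Model A has the better fit

Effect size (slope magnitude):
- Model A: β₁ = 3.6565 → predicted salary rises 3.6565 thousand dollars per additional year of experience
- Model B: β₁ = 0.5918 → predicted salary rises 0.5918 thousand dollars per additional year of experience
- |3.6565| > |0.5918| → Model A shows the stronger marginal effect

Notes:
- A better fit (higher R²) doesn't necessarily mean a more important relationship.
- A steeper slope doesn't make a better model if the scatter around the line is large.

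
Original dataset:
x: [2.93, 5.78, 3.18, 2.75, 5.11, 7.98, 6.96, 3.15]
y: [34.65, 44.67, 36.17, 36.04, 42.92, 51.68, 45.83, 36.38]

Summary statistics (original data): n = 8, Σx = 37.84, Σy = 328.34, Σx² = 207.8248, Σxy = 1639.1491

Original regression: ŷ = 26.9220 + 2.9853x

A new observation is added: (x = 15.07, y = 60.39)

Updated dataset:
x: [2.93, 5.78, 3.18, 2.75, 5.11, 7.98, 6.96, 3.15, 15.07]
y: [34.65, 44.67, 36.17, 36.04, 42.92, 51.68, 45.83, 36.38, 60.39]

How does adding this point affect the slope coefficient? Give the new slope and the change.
The slope changes from 2.9853 to 2.1305 (change of -0.8548, or -28.6%).

x = 15.07 lies well outside the original x-range [2.75, 7.98] (x̄ ≈ 4.73), so this observation has high leverage and can move the slope substantially.

Step 1: Update the sums with the new point (n goes from 8 to 9)
Σx  = 37.84 + 15.07 = 52.91
Σy  = 328.34 + 60.39 = 388.73
Σx² = 207.8248 + 15.07² = 207.8248 + 227.1049 = 434.9297
Σxy = 1639.1491 + 15.07×60.39 = 1639.1491 + 910.0773 = 2549.2264

Step 2: Recompute the slope with b₁ = (nΣxy − ΣxΣy) / (nΣx² − (Σx)²)
Numerator   = 9×2549.2264 − 52.91×388.73 = 22943.0376 − 20567.7043 = 2375.3333
Denominator = 9×434.9297 − 52.91² = 3914.3673 − 2799.4681 = 1114.8992
b₁(new) = 2375.3333 / 1114.8992 = 2.1305

(Same formula on the original sums: (8×1639.1491 − 37.84×328.34) / (8×207.8248 − 37.84²) = 688.8072 / 230.7328 = 2.9853, matching the given fit.)

Step 3: Change in slope
Δβ₁ = 2.1305 − 2.9853 = -0.8548
Relative change = -0.8548 / 2.9853 × 100% = -28.6%
→ the slope decreases when the point is added.

Because the point sits below the extension of the original line at a high-leverage x, it tilts the fit down.
In practice: investigate whether it comes from the same population as the rest of the sample.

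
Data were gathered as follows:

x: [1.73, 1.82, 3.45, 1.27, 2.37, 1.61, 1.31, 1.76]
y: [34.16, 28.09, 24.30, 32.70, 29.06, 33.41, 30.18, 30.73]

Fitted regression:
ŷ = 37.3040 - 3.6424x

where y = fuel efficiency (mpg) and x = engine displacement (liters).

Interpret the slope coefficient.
For each additional liter of engine displacement, predicted fuel efficiency decreases by approximately 3.6424 mpg.

The slope β₁ = -3.6424 gives the rate at which the fitted fuel efficiency changes with engine displacement.

Interpretation:
- Engine displacement up by 1 liter → predicted fuel efficiency decreases by 3.6424 mpg
- The effect is assumed constant over the observed range of x (linearity)

The intercept β₀ = 37.3040 is the predicted fuel efficiency when engine displacement = 0; since the smallest observed x is 1.27, this is an extrapolation and mainly anchors the line.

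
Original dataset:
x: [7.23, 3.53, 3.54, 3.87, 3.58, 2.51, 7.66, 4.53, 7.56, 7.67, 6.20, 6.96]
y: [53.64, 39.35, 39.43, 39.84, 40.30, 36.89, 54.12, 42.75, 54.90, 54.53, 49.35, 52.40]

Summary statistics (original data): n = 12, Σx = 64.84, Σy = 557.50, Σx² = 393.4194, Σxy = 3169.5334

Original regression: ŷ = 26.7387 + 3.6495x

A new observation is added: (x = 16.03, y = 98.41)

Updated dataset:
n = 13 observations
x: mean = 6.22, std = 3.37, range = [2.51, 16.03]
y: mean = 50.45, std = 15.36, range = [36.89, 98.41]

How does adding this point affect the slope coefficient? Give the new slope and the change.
Adding the point moves β₁ from 3.6495 to 4.5265, i.e. it increases by 0.8770 (+24.0%).

The new point has HIGH LEVERAGE: x = 16.03 is far from the original mean x̄ = 64.84/12 ≈ 5.40 (original range [2.51, 7.67]).

Step 1: Update the sums with the new point (n goes from 12 to 13)
Σx  = 64.84 + 16.03 = 80.87
Σy  = 557.50 + 98.41 = 655.91
Σx² = 393.4194 + 16.03² = 393.4194 + 256.9609 = 650.3803
Σxy = 3169.5334 + 16.03×98.41 = 3169.5334 + 1577.5123 = 4747.0457

Step 2: Recompute the slope with b₁ = (nΣxy − ΣxΣy) / (nΣx² − (Σx)²)
Numerator   = 13×4747.0457 − 80.87×655.91 = 61711.5941 − 53043.4417 = 8668.1524
Denominator = 13×650.3803 − 80.87² = 8454.9439 − 6539.9569 = 1914.9870
b₁(new) = 8668.1524 / 1914.9870 = 4.5265

(Same formula on the original sums: (12×3169.5334 − 64.84×557.50) / (12×393.4194 − 64.84²) = 1886.1008 / 516.8072 = 3.6495, matching the given fit.)

Step 3: Change in slope
Δβ₁ = 4.5265 − 3.6495 = +0.8770
Relative change = +0.8770 / 3.6495 × 100% = +24.0%
→ the slope increases when the point is added.

Because the point sits above the extension of the original line at a high-leverage x, it tilts the fit up.
In practice: investigate whether it comes from the same population as the rest of the sample.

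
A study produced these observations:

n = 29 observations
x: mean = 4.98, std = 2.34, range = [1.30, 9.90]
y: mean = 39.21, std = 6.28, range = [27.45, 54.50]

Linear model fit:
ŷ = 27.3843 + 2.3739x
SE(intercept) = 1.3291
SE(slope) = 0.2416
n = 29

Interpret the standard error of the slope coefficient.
SE(slope) = 0.2416 measures the uncertainty in the estimated slope. The coefficient is estimated precisely (SE/|β̂₁| = 10.2%).

SE(β̂₁) = s / √Sxx, where s is the residual standard deviation and Sxx = Σ(x − x̄)². It is the yardstick for how far β̂₁ = 2.3739 could plausibly be from the true slope.

Relative precision:
- SE / |β̂₁| = 0.2416 / 2.3739 = 10.2%
- Rule of thumb (under 20%: precise; 20% to under 50%: moderately precise; 50% or more: imprecise) → precise

Rough 95% range (±2 SE): 2.3739 ± 0.4832 → (1.8907, 2.8571).

What drives SE(β̂₁): wider spread of x values → smaller SE; more residual scatter → larger SE; larger n (here n = 29) → smaller SE.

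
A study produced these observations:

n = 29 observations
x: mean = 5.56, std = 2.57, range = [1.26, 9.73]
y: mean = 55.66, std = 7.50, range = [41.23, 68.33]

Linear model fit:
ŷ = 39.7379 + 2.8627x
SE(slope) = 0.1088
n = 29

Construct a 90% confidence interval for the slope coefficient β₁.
The 90% CI for β₁ is (2.6774, 3.0480)

Confidence interval for the slope:

The 90% CI for β₁ is: β̂₁ ± t*(α/2, n-2) × SE(β̂₁)

Step 1: Find critical t-value
- Confidence level = 0.9
- Degrees of freedom = n - 2 = 29 - 2 = 27
- t*(α/2, 27) = 1.7033

Step 2: Calculate margin of error
Margin = 1.7033 × 0.1088 = 0.1853

Step 3: Construct interval
CI = 2.8627 ± 0.1853
CI = (2.6774, 3.0480)

Interpretation: each one-unit increase in x is associated with a change in mean y of between 2.6774 and 3.0480, with 90% confidence.
Both endpoints are positive, so the data support a genuinely positive slope at this confidence level.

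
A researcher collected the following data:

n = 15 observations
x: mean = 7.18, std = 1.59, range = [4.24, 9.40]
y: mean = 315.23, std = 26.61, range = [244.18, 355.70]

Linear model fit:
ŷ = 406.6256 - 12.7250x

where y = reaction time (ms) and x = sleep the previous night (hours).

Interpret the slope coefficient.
An increase of one hour in sleep is associated with a 12.7250 ms decrease in predicted reaction time.

The slope coefficient β₁ = -12.7250 represents the marginal effect of sleep on reaction time.

Interpretation:
- Sleep up by 1 hour → predicted reaction time decreases by 12.7250 ms
- The effect is assumed constant over the observed range of x (linearity)
- The sign (−) gives the direction; the magnitude 12.7250 gives the size of the effect per hour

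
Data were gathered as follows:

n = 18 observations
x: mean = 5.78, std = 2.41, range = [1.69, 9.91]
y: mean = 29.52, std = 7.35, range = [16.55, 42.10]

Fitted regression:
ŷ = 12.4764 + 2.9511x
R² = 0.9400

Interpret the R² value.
The model explains 94.00% of the variance in y (R² = 0.9400), leaving 6.00% unexplained; the fit is strong.

R² (coefficient of determination) measures the proportion of variance in y explained by the regression model.

Here R² = 0.9400:
- Explained: 94.00% of the variation in y
- Unexplained (residual): 100% − 94.00% = 6.00%
- Rule of thumb (below 0.3 weak; 0.3 to below 0.7 moderate; 0.7 and above strong) → strong

Calculation: R² = 1 − (SS_res / SS_tot), where SS_res is the sum of squared residuals and SS_tot the total sum of squares.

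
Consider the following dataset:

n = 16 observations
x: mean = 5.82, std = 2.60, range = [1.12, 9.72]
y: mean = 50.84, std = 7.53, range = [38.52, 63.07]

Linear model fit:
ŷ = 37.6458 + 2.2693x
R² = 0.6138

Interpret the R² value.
The model explains 61.38% of the variance in y (R² = 0.6138), leaving 38.62% unexplained; the fit is moderate.

R² (coefficient of determination) measures the proportion of variance in y explained by the regression model.

Here R² = 0.6138:
- Explained: 61.38% of the variation in y
- Unexplained (residual): 100% − 61.38% = 38.62%
- Rule of thumb (below 0.3 weak; 0.3 to below 0.7 moderate; 0.7 and above strong) → moderate

Equivalently, for simple linear regression R² = r², so |r| = √0.6138 ≈ 0.7835.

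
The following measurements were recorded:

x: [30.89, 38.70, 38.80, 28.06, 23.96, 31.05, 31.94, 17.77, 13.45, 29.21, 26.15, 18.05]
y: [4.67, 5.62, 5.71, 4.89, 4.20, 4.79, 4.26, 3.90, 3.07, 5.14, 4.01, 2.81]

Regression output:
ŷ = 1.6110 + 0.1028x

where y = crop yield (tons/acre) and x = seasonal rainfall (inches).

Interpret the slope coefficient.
On average, crop yield is about 0.1028 tons/acre higher for every extra inch of rainfall.

The slope coefficient β₁ = 0.1028 represents the marginal effect of rainfall on crop yield.

Interpretation:
- Rainfall up by 1 inch → predicted crop yield increases by 0.1028 tons/acre
- This is a linear approximation: the same per-unit change is assumed across the whole observed x range
- The slope describes association in these data, not necessarily a causal effect

The intercept β₀ = 1.6110 is the predicted crop yield when rainfall = 0; since the smallest observed x is 13.45, this is an extrapolation and mainly anchors the line.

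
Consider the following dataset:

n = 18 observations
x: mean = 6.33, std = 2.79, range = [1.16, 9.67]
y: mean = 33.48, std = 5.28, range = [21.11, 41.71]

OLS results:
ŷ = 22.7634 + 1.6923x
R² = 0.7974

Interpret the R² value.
R² = 0.7974 means 79.74% of the variation in y is explained by the linear relationship with x. This indicates a strong fit.

The coefficient of determination R² is the fraction of the total variation in y that the fitted line accounts for.

Here R² = 0.7974:
- Explained: 79.74% of the variation in y
- Unexplained (residual): 100% − 79.74% = 20.26%
- Rule of thumb (below 0.3 weak; 0.3 to below 0.7 moderate; 0.7 and above strong) → strong

Note: R² says nothing about causation, and a high R² does not by itself mean the linear form is appropriate — check the residuals.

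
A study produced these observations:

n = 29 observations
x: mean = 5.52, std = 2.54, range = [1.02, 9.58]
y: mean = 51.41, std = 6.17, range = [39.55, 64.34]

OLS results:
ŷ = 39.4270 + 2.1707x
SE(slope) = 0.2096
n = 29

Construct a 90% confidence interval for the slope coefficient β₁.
The 90% CI for β₁ is (1.8137, 2.5277)

Confidence interval for the slope:

The 90% CI for β₁ is: β̂₁ ± t*(α/2, n-2) × SE(β̂₁)

Step 1: Find critical t-value
- Confidence level = 0.9
- Degrees of freedom = n - 2 = 29 - 2 = 27
- t*(α/2, 27) = 1.7033

Step 2: Calculate margin of error
Margin = 1.7033 × 0.2096 = 0.3570

Step 3: Construct interval
CI = 2.1707 ± 0.3570
CI = (1.8137, 2.5277)

Interpretation: intervals built this way capture the true β₁ in 90% of repeated samples; here the plausible range for the per-unit effect of x on y is 1.8137 to 2.5277.
Both endpoints are positive, so the data support a genuinely positive slope at this confidence level.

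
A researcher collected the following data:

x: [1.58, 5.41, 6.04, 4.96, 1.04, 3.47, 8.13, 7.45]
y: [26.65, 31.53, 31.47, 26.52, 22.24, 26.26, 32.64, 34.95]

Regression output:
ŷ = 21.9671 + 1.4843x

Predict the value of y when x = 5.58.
ŷ = 30.2495

Plug x = 5.58 into the fitted line:

ŷ = 21.9671 + 1.4843 × 5.58
ŷ = 21.9671 + 8.2824
ŷ = 30.2495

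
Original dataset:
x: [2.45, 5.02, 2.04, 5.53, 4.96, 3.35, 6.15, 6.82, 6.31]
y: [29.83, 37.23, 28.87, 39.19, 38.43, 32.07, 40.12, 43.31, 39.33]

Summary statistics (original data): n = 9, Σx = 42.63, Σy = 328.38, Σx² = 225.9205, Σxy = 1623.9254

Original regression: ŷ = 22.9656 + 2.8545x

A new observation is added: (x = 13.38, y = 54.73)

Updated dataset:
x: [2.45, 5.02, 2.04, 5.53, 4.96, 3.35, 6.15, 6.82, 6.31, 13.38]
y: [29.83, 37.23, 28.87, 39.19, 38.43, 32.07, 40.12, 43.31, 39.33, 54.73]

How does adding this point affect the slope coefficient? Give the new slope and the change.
New slope β₁ = 2.3063 versus 2.8545 before: a change of -0.5482 (-19.2%).

x = 13.38 lies well outside the original x-range [2.04, 6.82] (x̄ ≈ 4.74), so this observation has high leverage and can move the slope substantially.

Step 1: Update the sums with the new point (n goes from 9 to 10)
Σx  = 42.63 + 13.38 = 56.01
Σy  = 328.38 + 54.73 = 383.11
Σx² = 225.9205 + 13.38² = 225.9205 + 179.0244 = 404.9449
Σxy = 1623.9254 + 13.38×54.73 = 1623.9254 + 732.2874 = 2356.2128

Step 2: Recompute the slope with b₁ = (nΣxy − ΣxΣy) / (nΣx² − (Σx)²)
Numerator   = 10×2356.2128 − 56.01×383.11 = 23562.1280 − 21457.9911 = 2104.1369
Denominator = 10×404.9449 − 56.01² = 4049.4490 − 3137.1201 = 912.3289
b₁(new) = 2104.1369 / 912.3289 = 2.3063

(Same formula on the original sums: (9×1623.9254 − 42.63×328.38) / (9×225.9205 − 42.63²) = 616.4892 / 215.9676 = 2.8545, matching the given fit.)

Step 3: Change in slope
Δβ₁ = 2.3063 − 2.8545 = -0.5482
Relative change = -0.5482 / 2.8545 × 100% = -19.2%
→ the slope decreases when the point is added.

A high-leverage point only changes the slope if it is off the original line; here y = 54.73 is below the original trend, so the slope decreases.
In practice: investigate whether it comes from the same population as the rest of the sample.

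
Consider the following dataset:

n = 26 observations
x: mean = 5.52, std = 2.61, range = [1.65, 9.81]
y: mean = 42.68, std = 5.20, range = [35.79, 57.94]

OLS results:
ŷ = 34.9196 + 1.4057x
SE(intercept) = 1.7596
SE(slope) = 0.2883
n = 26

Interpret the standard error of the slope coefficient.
SE(β̂₁) = 0.2883 is the estimated standard deviation of the slope estimate across repeated samples; relative to β̂₁ = 1.4057 that is 20.5%, a moderately precise estimate.

SE(β̂₁) = 0.2883 says: if we drew many samples of n = 26 from the same population and refit each time, the fitted slopes would scatter with a standard deviation of roughly 0.2883 around the true β₁.

Relative precision:
- SE / |β̂₁| = 0.2883 / 1.4057 = 20.5%
- Rule of thumb (under 20%: precise; 20% to under 50%: moderately precise; 50% or more: imprecise) → moderately precise

Link to the t-test: t = β̂₁ / SE(β̂₁) = 1.4057 / 0.2883 = 4.8758, the statistic for H₀: β₁ = 0.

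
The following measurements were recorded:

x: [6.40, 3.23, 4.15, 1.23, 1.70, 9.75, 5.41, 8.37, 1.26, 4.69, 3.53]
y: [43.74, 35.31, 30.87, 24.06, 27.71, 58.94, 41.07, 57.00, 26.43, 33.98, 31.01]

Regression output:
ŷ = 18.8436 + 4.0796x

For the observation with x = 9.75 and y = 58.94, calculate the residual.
Residual = 0.3203

The residual is the difference between the actual value and the predicted value:

Residual = y - ŷ

Step 1: Calculate predicted value
ŷ = 18.8436 + 4.0796 × 9.75
ŷ = 58.6197

Step 2: Calculate residual
Residual = 58.94 - 58.6197
Residual = 0.3203

Interpretation: the model underestimates the actual value by 0.3203 at this point (positive residual → observation lies above the fitted line).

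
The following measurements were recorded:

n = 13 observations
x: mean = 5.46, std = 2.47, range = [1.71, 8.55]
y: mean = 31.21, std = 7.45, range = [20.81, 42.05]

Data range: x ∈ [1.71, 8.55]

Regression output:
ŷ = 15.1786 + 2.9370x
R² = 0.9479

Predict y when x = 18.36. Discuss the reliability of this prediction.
ŷ = 69.1019, but this is extrapolation (above the data range [1.71, 8.55]) and may be unreliable.

Prediction calculation:
ŷ = 15.1786 + 2.9370 × 18.36
ŷ = 69.1019

Reliability:
- Data range: x ∈ [1.71, 8.55]
- Prediction point: x = 18.36 is 9.81 units above the observed range → this is EXTRAPOLATION, not interpolation

Why that matters here:
- R² describes fit only over the sampled x values; it says nothing about behaviour beyond them
- The standard error of prediction grows with (x − x̄)², and x = 18.36 is far from x̄ = 5.46

A defensible statement: 'if the linear trend continued to x = 18.36, y would be about 69.1019' — the premise is untested.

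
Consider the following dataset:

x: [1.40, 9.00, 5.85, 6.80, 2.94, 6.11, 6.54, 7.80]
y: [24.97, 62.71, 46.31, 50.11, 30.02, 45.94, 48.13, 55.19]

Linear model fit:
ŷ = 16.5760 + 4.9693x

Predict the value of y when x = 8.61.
ŷ = 59.3617

To predict y for x = 8.61, substitute into the regression equation:

ŷ = 16.5760 + 4.9693 × 8.61
ŷ = 16.5760 + 42.7857
ŷ = 59.3617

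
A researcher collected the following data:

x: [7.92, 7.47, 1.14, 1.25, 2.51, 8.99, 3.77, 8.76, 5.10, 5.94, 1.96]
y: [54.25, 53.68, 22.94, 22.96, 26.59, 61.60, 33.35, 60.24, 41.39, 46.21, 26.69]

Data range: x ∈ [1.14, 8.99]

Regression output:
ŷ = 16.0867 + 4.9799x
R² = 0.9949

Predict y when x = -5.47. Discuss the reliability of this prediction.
The equation gives ŷ = -11.1534; however x = -5.47 is 6.61 units below the observed range, so this extrapolated value should not be trusted.

Prediction calculation:
ŷ = 16.0867 + 4.9799 × (-5.47)
ŷ = -11.1534

Reliability:
- Data range: x ∈ [1.14, 8.99]
- Prediction point: x = -5.47 is 6.61 units below the observed range → this is EXTRAPOLATION, not interpolation

Why that matters here:
- There are no observations near this x to validate the fitted line there
- The standard error of prediction grows with (x − x̄)², and x = -5.47 is far from x̄ = 4.98

The R² = 0.9949 only validates the fit within [1.14, 8.99]; treat ŷ = -11.1534 with caution.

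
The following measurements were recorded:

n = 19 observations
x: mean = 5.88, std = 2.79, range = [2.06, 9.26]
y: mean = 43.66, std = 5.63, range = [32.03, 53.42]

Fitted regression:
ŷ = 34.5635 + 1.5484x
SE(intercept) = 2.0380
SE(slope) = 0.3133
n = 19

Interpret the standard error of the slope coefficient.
SE(slope) = 0.3133 measures the uncertainty in the estimated slope. The coefficient is estimated with moderate precision (SE/|β̂₁| = 20.2%).

SE(β̂₁) = s / √Sxx, where s is the residual standard deviation and Sxx = Σ(x − x̄)². It is the yardstick for how far β̂₁ = 1.5484 could plausibly be from the true slope.

Relative precision:
- SE / |β̂₁| = 0.3133 / 1.5484 = 20.2%
- Rule of thumb (under 20%: precise; 20% to under 50%: moderately precise; 50% or more: imprecise) → moderately precise

Link to interval estimation: a confidence interval for β₁ is β̂₁ ± t* × 0.3133, so SE sets the half-width per unit of t*.

What drives SE(β̂₁): more residual scatter → larger SE; larger n (here n = 19) → smaller SE.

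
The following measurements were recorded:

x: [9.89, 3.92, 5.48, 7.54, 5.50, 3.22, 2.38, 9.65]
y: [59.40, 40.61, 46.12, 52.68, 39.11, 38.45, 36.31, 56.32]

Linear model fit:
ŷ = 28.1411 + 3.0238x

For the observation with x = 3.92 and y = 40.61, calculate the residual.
Residual = 0.6156

The residual is the difference between the actual value and the predicted value:

Residual = y - ŷ

Step 1: Calculate predicted value
ŷ = 28.1411 + 3.0238 × 3.92
ŷ = 39.9944

Step 2: Calculate residual
Residual = 40.61 - 39.9944
Residual = 0.6156

The residual is positive, so the observed y = 40.61 sits above the regression line (the line underestimates it by 0.6156).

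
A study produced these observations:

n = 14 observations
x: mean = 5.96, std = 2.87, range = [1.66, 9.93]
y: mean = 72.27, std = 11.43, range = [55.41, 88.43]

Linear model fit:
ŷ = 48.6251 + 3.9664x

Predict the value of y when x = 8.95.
ŷ = 84.1244

x = 8.95 lies inside the observed range [1.66, 9.93], so the fitted equation applies directly:

ŷ = 48.6251 + 3.9664 × 8.95
ŷ = 48.6251 + 35.4993
ŷ = 84.1244

This is a point prediction; actual observations scatter around it by roughly the residual standard deviation.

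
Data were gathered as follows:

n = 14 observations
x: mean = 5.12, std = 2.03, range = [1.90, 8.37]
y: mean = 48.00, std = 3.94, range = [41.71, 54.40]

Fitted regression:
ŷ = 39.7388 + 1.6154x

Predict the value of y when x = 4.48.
ŷ = 46.9758

To predict y for x = 4.48, substitute into the regression equation:

ŷ = 39.7388 + 1.6154 × 4.48
ŷ = 39.7388 + 7.2370
ŷ = 46.9758

This is the fitted mean response at that x — an individual observation would come with a wider prediction interval.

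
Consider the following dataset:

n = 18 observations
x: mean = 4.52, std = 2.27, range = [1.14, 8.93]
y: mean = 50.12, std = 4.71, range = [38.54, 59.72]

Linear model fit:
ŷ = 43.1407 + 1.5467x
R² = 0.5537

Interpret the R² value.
The model explains 55.37% of the variance in y (R² = 0.5537), leaving 44.63% unexplained; the fit is moderate.

R² = 1 − SS_res/SS_tot compares the residual scatter to the total scatter of y about its mean.

Here R² = 0.5537:
- Explained: 55.37% of the variation in y
- Unexplained (residual): 100% − 55.37% = 44.63%
- Rule of thumb (below 0.3 weak; 0.3 to below 0.7 moderate; 0.7 and above strong) → moderate

Calculation: R² = 1 − (SS_res / SS_tot), where SS_res is the sum of squared residuals and SS_tot the total sum of squares.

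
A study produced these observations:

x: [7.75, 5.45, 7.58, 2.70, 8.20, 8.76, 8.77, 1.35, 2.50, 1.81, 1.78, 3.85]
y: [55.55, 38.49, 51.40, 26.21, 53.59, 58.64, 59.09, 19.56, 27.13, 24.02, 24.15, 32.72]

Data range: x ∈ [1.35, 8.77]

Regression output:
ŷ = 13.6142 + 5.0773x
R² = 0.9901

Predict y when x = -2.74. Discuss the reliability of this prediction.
The equation gives ŷ = -0.2976; however x = -2.74 is 4.09 units below the observed range, so this extrapolated value should not be trusted.

Prediction calculation:
ŷ = 13.6142 + 5.0773 × (-2.74)
ŷ = -0.2976

Reliability:
- Data range: x ∈ [1.35, 8.77]
- Prediction point: x = -2.74 is 4.09 units below the observed range → this is EXTRAPOLATION, not interpolation

Why that matters here:
- Real relationships often flatten, saturate, or turn nonlinear at extremes
- There are no observations near this x to validate the fitted line there
- The standard error of prediction grows with (x − x̄)², and x = -2.74 is far from x̄ = 5.04

The R² = 0.9901 only validates the fit within [1.35, 8.77]; treat ŷ = -0.2976 with caution.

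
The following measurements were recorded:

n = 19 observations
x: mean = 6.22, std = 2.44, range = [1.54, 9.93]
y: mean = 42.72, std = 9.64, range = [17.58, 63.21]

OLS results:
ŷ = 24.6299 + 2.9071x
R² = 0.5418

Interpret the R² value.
The model explains 54.18% of the variance in y (R² = 0.5418), leaving 45.82% unexplained; the fit is moderate.

R² = 1 − SS_res/SS_tot compares the residual scatter to the total scatter of y about its mean.

Here R² = 0.5418:
- Explained: 54.18% of the variation in y
- Unexplained (residual): 100% − 54.18% = 45.82%
- Rule of thumb (below 0.3 weak; 0.3 to below 0.7 moderate; 0.7 and above strong) → moderate

Note: R² never decreases when predictors are added, so it should not be used alone to compare models of different size.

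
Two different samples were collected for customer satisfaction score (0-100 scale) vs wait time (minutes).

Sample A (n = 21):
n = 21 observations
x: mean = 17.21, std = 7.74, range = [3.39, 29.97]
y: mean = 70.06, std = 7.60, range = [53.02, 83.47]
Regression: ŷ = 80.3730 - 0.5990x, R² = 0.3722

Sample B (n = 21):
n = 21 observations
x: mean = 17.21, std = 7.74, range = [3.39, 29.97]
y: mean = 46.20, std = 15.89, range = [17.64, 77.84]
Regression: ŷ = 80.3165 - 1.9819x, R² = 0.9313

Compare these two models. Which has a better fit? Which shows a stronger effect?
Model B has the better fit (R² = 0.9313 vs 0.3722). Model B shows the stronger effect (|β₁| = 1.9819 vs 0.5990).

Model Comparison:

Fit — compare R²:
- Model A: R² = 0.3722 → 37.22% of variance in satisfaction score explained
- Model B: R² = 0.9313 → 93.13% of variance in satisfaction score explained
- 0.9313 > 0.3722 → Model B has the better fit

Which has the larger per-minute effect? (|β₁|)
- Model A: β₁ = -0.5990 → predicted satisfaction score falls 0.5990 points per additional minute of wait time
- Model B: β₁ = -1.9819 → predicted satisfaction score falls 1.9819 points per additional minute of wait time
- |-0.5990| < |-1.9819| → Model B shows the stronger marginal effect

Note: R² measures how tightly points cluster around the line; β₁ measures how steep the line is — they answer different questions.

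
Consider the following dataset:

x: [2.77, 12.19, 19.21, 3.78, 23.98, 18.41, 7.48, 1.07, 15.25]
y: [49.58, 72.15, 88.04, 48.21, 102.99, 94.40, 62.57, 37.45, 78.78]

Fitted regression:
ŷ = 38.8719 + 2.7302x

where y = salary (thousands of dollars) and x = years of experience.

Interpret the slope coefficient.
An increase of one year in experience is associated with a 2.7302 thousand dollars increase in predicted salary.

The slope β₁ = 2.7302 gives the rate at which the fitted salary changes with experience.

Interpretation:
- Experience up by 1 year → predicted salary increases by 2.7302 thousand dollars
- The effect is assumed constant over the observed range of x (linearity)
- The sign (+) gives the direction; the magnitude 2.7302 gives the size of the effect per year

The intercept β₀ = 38.8719 is the predicted salary when experience = 0; since the smallest observed x is 1.07, this is an extrapolation and mainly anchors the line.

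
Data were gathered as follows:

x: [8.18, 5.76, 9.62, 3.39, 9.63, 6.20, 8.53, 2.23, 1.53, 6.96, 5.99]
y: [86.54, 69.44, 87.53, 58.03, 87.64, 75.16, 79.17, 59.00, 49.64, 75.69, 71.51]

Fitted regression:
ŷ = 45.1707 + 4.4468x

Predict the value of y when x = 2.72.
ŷ = 57.2660

To predict y for x = 2.72, substitute into the regression equation:

ŷ = 45.1707 + 4.4468 × 2.72
ŷ = 45.1707 + 12.0953
ŷ = 57.2660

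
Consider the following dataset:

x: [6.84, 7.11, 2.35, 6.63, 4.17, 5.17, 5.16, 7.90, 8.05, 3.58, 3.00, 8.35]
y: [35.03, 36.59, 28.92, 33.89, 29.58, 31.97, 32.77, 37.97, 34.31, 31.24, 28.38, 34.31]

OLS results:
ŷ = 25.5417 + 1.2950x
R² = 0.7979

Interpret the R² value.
About 79.79% of the variability in y is accounted for by the regression on x (R² = 0.7979) — a strong linear fit.

R² = 1 − SS_res/SS_tot compares the residual scatter to the total scatter of y about its mean.

Here R² = 0.7979:
- Explained: 79.79% of the variation in y
- Unexplained (residual): 100% − 79.79% = 20.21%
- Rule of thumb (below 0.3 weak; 0.3 to below 0.7 moderate; 0.7 and above strong) → strong

Equivalently, for simple linear regression R² = r², so |r| = √0.7979 ≈ 0.8933.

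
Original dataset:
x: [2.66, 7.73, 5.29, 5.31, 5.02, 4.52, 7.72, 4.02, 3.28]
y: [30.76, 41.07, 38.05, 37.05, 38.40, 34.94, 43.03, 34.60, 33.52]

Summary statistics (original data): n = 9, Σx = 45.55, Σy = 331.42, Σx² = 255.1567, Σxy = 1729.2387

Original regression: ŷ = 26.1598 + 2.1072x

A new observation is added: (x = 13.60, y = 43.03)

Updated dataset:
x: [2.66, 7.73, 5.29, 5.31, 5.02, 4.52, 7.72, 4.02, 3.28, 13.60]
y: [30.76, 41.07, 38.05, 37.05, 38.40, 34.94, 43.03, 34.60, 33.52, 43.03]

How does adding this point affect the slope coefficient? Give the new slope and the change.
The slope changes from 2.1072 to 1.1034 (change of -1.0038, or -47.6%).

x = 13.60 lies well outside the original x-range [2.66, 7.73] (x̄ ≈ 5.06), so this observation has high leverage and can move the slope substantially.

Step 1: Update the sums with the new point (n goes from 9 to 10)
Σx  = 45.55 + 13.60 = 59.15
Σy  = 331.42 + 43.03 = 374.45
Σx² = 255.1567 + 13.60² = 255.1567 + 184.9600 = 440.1167
Σxy = 1729.2387 + 13.60×43.03 = 1729.2387 + 585.2080 = 2314.4467

Step 2: Recompute the slope with b₁ = (nΣxy − ΣxΣy) / (nΣx² − (Σx)²)
Numerator   = 10×2314.4467 − 59.15×374.45 = 23144.4670 − 22148.7175 = 995.7495
Denominator = 10×440.1167 − 59.15² = 4401.1670 − 3498.7225 = 902.4445
b₁(new) = 995.7495 / 902.4445 = 1.1034

(Same formula on the original sums: (9×1729.2387 − 45.55×331.42) / (9×255.1567 − 45.55²) = 466.9673 / 221.6078 = 2.1072, matching the given fit.)

Step 3: Change in slope
Δβ₁ = 1.1034 − 2.1072 = -1.0038
Relative change = -1.0038 / 2.1072 × 100% = -47.6%
→ the slope decreases when the point is added.

A high-leverage point only changes the slope if it is off the original line; here y = 43.03 is below the original trend, so the slope decreases.
In practice: refit with and without it and report both if conclusions differ.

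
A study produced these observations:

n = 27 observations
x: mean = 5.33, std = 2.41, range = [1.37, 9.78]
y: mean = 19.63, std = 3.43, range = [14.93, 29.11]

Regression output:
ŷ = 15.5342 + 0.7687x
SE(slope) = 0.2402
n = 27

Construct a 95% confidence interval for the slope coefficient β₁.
The 95% CI for β₁ is (0.2740, 1.2634)

Confidence interval for the slope:

The 95% CI for β₁ is: β̂₁ ± t*(α/2, n-2) × SE(β̂₁)

Step 1: Find critical t-value
- Confidence level = 0.95
- Degrees of freedom = n - 2 = 27 - 2 = 25
- t*(α/2, 25) = 2.0595

Step 2: Calculate margin of error
Margin = 2.0595 × 0.2402 = 0.4947

Step 3: Construct interval
CI = 0.7687 ± 0.4947
CI = (0.2740, 1.2634)

Interpretation: We are 95% confident that the true slope β₁ lies between 0.2740 and 1.2634.
Both endpoints are positive, so the data support a genuinely positive slope at this confidence level.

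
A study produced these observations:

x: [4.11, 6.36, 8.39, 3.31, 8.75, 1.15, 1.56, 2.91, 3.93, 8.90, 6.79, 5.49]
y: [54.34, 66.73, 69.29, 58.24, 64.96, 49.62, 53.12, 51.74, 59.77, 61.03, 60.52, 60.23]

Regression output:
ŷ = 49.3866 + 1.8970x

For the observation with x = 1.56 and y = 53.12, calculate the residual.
Residual = 0.7741

The residual is the difference between the actual value and the predicted value:

Residual = y - ŷ

Step 1: Calculate predicted value
ŷ = 49.3866 + 1.8970 × 1.56
ŷ = 52.3459

Step 2: Calculate residual
Residual = 53.12 - 52.3459
Residual = 0.7741

Interpretation: the model underestimates the actual value by 0.7741 at this point (positive residual → observation lies above the fitted line).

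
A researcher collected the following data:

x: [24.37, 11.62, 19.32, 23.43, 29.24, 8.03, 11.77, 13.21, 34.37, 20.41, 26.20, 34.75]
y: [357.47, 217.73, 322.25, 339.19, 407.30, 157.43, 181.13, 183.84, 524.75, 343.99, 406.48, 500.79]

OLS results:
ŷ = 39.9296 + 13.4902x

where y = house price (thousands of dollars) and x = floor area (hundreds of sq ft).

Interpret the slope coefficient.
An increase of one hundred sq ft in floor area is associated with a 13.4902 thousand dollars increase in predicted house price.

The slope β₁ = 13.4902 gives the rate at which the fitted house price changes with floor area.

Interpretation:
- Floor area up by 1 hundred sq ft → predicted house price increases by 13.4902 thousand dollars
- This is a linear approximation: the same per-unit change is assumed across the whole observed x range

The intercept β₀ = 39.9296 is the predicted house price when floor area = 0; since the smallest observed x is 8.03, this is an extrapolation and mainly anchors the line.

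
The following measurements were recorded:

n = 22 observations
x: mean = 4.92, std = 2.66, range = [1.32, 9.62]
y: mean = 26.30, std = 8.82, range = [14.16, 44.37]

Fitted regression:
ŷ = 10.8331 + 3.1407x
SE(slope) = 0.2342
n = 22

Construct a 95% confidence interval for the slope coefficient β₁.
The 95% CI for β₁ is (2.6522, 3.6292)

Confidence interval for the slope:

The 95% CI for β₁ is: β̂₁ ± t*(α/2, n-2) × SE(β̂₁)

Step 1: Find critical t-value
- Confidence level = 0.95
- Degrees of freedom = n - 2 = 22 - 2 = 20
- t*(α/2, 20) = 2.0860

Step 2: Calculate margin of error
Margin = 2.0860 × 0.2342 = 0.4885

Step 3: Construct interval
CI = 3.1407 ± 0.4885
CI = (2.6522, 3.6292)

Interpretation: We are 95% confident that the true slope β₁ lies between 2.6522 and 3.6292.
Since 0 is outside the interval, a two-sided test at α = 0.05 would reject H₀: β₁ = 0.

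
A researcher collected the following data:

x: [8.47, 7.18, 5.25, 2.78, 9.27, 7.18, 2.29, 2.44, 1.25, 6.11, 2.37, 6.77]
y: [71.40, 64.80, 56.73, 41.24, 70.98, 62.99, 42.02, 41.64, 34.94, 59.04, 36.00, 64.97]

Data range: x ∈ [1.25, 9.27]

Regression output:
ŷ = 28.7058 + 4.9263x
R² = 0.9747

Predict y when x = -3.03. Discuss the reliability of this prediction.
ŷ = 13.7791 (extrapolation — x = -3.03 lies outside [1.25, 9.27], so reliability is low).

Prediction calculation:
ŷ = 28.7058 + 4.9263 × (-3.03)
ŷ = 13.7791

Reliability:
- Data range: x ∈ [1.25, 9.27]
- Prediction point: x = -3.03 is 4.28 units below the observed range → this is EXTRAPOLATION, not interpolation

Why that matters here:
- There are no observations near this x to validate the fitted line there
- The standard error of prediction grows with (x − x̄)², and x = -3.03 is far from x̄ = 5.11
- Real relationships often flatten, saturate, or turn nonlinear at extremes

Report the number if required, but flag clearly that it is an extrapolation.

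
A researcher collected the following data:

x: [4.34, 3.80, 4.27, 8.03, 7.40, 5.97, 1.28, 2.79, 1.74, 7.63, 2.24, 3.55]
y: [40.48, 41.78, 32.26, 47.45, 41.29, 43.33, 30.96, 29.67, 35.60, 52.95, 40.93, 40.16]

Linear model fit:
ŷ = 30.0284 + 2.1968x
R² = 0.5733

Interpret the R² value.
About 57.33% of the variability in y is accounted for by the regression on x (R² = 0.5733) — a moderate linear fit.

R² (coefficient of determination) measures the proportion of variance in y explained by the regression model.

Here R² = 0.5733:
- Explained: 57.33% of the variation in y
- Unexplained (residual): 100% − 57.33% = 42.67%
- Rule of thumb (below 0.3 weak; 0.3 to below 0.7 moderate; 0.7 and above strong) → moderate

Note: R² never decreases when predictors are added, so it should not be used alone to compare models of different size.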